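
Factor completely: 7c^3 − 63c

Pull out the common factor 7c; c^2 − 9 is a difference of squares.

7c(c + 3)(c − 3)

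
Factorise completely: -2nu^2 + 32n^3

2n(4n + u)(4n - u)

Pull out the common factor 2n; 16n^2 - u^2 is a difference of squares.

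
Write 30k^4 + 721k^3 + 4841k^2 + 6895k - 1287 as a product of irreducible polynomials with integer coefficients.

Testing divisors of the constant over divisors of the leading coefficient, k = -9 is a root, so (k + 9) is a factor; dividing leaves 30k^3 + 451k^2 + 782k - 143.
Next, k = -11/5 is a root, giving the factor (5k + 11) and quotient 6k^2 + 77k - 13.
The remaining quadratic factors as (6k - 1)(k + 13).

(5k + 11)(6k - 1)(k + 13)(k + 9)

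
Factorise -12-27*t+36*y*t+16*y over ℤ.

(4*y-3)*(9*t+4)

Group as (36*y*t+16*y) + (-27*t-12) = 4*y*(9*t+4) - 3*(9*t+4).
Both groups share the factor (9*t+4).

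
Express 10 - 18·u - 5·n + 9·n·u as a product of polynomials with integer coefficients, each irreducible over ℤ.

(9·u - 5)·(n - 2)

Group as (9·n·u - 5·n) + (-18·u + 10) = n·(9·u - 5) - 2·(9·u - 5).
Both groups share the factor (9·u - 5).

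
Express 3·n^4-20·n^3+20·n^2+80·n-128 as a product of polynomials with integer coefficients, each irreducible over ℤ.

Among the possible rational roots, n = 4 is a root, so (n-4) is a factor; dividing leaves 3·n^3-8·n^2-12·n+32.
Continuing, n = 8/3 is a root, so (3·n-8) is a factor; dividing leaves n^2-4.
The remaining quadratic factors as (n-2)(n+2).

(3·n-8)·(n+2)·(n-2)·(n-4)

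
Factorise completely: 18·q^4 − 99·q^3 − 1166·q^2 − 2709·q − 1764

(3·q + 7)·(6·q + 7)·(q + 3)·(q − 12)

By the rational root theorem, q = −7/3 is a root, so (3·q + 7) is a factor; dividing leaves 6·q^3 − 47·q^2 − 279·q − 252.
Next, q = 12 is a root, so (q − 12) is a factor; dividing leaves 6·q^2 + 25·q + 21.
The remaining quadratic factors as (6·q + 7)(q + 3).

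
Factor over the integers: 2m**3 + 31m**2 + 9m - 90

(2m - 3)(m + 15)(m + 2)

Trying the rational-root candidates, m = -2 is a root, giving the factor (m + 2) and quotient 2m**2 + 27m - 45.
The remaining quadratic factors as (m + 15)(2m - 3).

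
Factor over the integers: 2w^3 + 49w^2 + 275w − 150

(2w − 1)(w + 10)(w + 15)

Testing divisors of the constant over divisors of the leading coefficient, w = 1/2 is a root, so (2w − 1) divides it; the quotient is w^2 + 25w + 150.
The remaining quadratic factors as (w + 15)(w + 10).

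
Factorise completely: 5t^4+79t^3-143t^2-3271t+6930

(5t-11)(t+14)(t+9)(t-5)

Among the possible rational roots, t = 5 is a root, giving the factor (t-5) and quotient 5t^3+104t^2+377t-1386.
Then t = -9 is a root, so (t+9) divides it; the quotient is 5t^2+59t-154.
The remaining quadratic factors as (5t-11)(t+14).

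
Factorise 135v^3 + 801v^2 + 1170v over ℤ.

9v(3v + 10)(5v + 13)

Pull out the common factor 9v, then factor the remaining trinomial.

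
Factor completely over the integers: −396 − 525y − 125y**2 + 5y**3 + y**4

(y + 1)(y + 12)(y + 3)(y − 11)

Trying the rational-root candidates, y = 11 is a root, so (y − 11) is a factor; dividing leaves y**3 + 16y**2 + 51y + 36.
Next, y = −12 is a root, giving the factor (y + 12) and quotient y**2 + 4y + 3.
The remaining quadratic factors as (y + 3)(y + 1).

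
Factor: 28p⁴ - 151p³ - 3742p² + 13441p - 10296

(4p - 9)(7p - 8)(p + 11)(p - 13)

By the rational root theorem, p = 13 is a root, so (p - 13) is a factor; dividing leaves 28p³ + 213p² - 973p + 792.
Next, p = -11 is a root, giving the factor (p + 11) and quotient 28p² - 95p + 72.
The remaining quadratic factors as (4p - 9)(7p - 8).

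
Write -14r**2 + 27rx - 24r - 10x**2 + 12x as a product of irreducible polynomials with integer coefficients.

-(2r - x)(7r - 10x + 12)

Group: -7r(2r - x) + (10x - 12)(2r - x); both groups contain (2r - x).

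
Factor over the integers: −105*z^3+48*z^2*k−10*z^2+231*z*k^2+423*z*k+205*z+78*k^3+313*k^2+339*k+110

−(7*z−13*k−11)*(5*z+2*k+5)*(3*z+3*k+2)

Group: 7*z*(−15*z^2−21*z*k−25*z−6*k^2−19*k−10) + (−13*k−11)*(−15*z^2−21*z*k−25*z−6*k^2−19*k−10); both groups contain (−15*z^2−21*z*k−25*z−6*k^2−19*k−10), so (7*z−13*k−11) is a factor with cofactor −15*z^2−21*z*k−25*z−6*k^2−19*k−10.
The cofactor groups again: −15*z^2−21*z*k−25*z−6*k^2−19*k−10 = −5*z*(3*z+3*k+2) + (−2*k−5)*(3*z+3*k+2); both groups contain (3*z+3*k+2), giving −(5*z+2*k+5)*(3*z+3*k+2).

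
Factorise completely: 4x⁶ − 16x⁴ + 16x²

Every term has a factor of 4x²; factoring it out leaves x⁴ − 4x² + 4.
Recognize a perfect-square trinomial with the parts 2 and x².

4x²(x² − 2)²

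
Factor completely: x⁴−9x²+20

(x+2)(x−2)(x²−5)

Substitute u = x² to get a quadratic in u, then factor.
x²−5 is irreducible over ℤ (5 is not a perfect square).
x²−4 is a difference of squares.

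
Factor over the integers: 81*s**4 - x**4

(3*s + x)*(3*s - x)*(9*s**2 + x**2)

Difference of squares twice: with A = 3*s and B = x, A⁴ − B⁴ = (A² − B²)(A² + B²), and A² − B² factors again.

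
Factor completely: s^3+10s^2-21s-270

Among the possible rational roots, s = -6 is a root, so (s+6) divides it; the quotient is s^2+4s-45.
The remaining quadratic factors as (s-5)(s+9).

(s+6)(s+9)(s-5)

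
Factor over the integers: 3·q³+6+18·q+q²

(3·q+1)·(q²+6)

Group as (3·q³+18·q) + (q²+6) = 3·q·(q²+6) + (q²+6).
Both groups share the factor (q²+6).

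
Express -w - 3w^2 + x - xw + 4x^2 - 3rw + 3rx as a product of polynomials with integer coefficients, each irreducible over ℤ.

(x - w)(3r + 4x + 3w + 1)

Group: 3r(x - w) + (4x + 3w + 1)(x - w); both groups contain (x - w).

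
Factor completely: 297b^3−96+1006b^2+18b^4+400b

Testing divisors of the constant over divisors of the leading coefficient, b = 1/6 is a root, so (6b−1) is a factor; dividing leaves 3b^3+50b^2+176b+96.
Next, b = −4 is a root, so (b+4) is a factor; dividing leaves 3b^2+38b+24.
The remaining quadratic factors as (b+12)(3b+2).

(3b+2)(6b−1)(b+12)(b+4)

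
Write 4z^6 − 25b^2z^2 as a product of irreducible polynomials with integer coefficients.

−z^2(5b + 2z^2)(5b − 2z^2)

Pull out the common factor z^2, leaving −25b^2 + 4z^4.
Recognize a difference of squares with the parts 2z^2 and 5b.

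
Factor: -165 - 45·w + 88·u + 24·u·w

(3·w + 11)·(8·u - 15)

Group as (24·u·w + 88·u) + (-45·w - 165) = 8·u·(3·w + 11) - 15·(3·w + 11).
Both groups share the factor (3·w + 11).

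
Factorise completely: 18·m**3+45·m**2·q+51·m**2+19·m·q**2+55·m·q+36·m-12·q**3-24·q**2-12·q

Group: 2·m·(9·m**2+9·m·q+12·m-4·q**2-4·q) + (3·q+3)·(9·m**2+9·m·q+12·m-4·q**2-4·q); both groups contain (9·m**2+9·m·q+12·m-4·q**2-4·q), so (2·m+3·q+3) is a factor with cofactor 9·m**2+9·m·q+12·m-4·q**2-4·q.
The cofactor groups again: 9·m**2+9·m·q+12·m-4·q**2-4·q = 3·m·(3·m-q) + (4·q+4)·(3·m-q); both groups contain (3·m-q), giving (3·m+4·q+4)·(3·m-q).

(2·m+3·q+3)·(3·m+4·q+4)·(3·m-q)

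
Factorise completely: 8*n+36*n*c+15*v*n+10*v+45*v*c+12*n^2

Group: 3*n*(5*v+4*n) + (9*c+2)*(5*v+4*n); both groups contain (5*v+4*n).

(5*v+4*n)*(3*n+9*c+2)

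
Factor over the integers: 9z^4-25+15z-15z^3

(3z-5)(3z^3+5)

Group as (9z^4+15z) + (-15z^3-25) = 3z(3z^3+5) - 5(3z^3+5).
Both groups share the factor (3z^3+5).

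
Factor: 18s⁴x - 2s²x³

2s²x(3s + x)(3s - x)

Every term has a factor of 2s²x. Then 9s² - x² = (3s)² − (x)².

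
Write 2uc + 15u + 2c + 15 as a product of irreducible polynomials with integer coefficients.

(2c + 15)(u + 1)

Group as (2uc + 15u) + (2c + 15) = u(2c + 15) + (2c + 15).
Both groups share the factor (2c + 15).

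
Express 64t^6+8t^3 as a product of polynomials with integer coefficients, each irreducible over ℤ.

8t^3(2t+1)(4t^2-2t+1)

Every term has a factor of 8t^3; factoring it out leaves 8t^3+1.
Recognize a sum of cubes with the parts 2t and 1.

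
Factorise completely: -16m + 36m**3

Factor out 4m, leaving 9m**2 - 4, which is a difference of two squares.

4m(3m + 2)(3m - 2)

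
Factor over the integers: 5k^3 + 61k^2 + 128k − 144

(5k − 4)(k + 4)(k + 9)

Among the possible rational roots, k = −9 is a root, so (k + 9) is a factor; dividing leaves 5k^2 + 16k − 16.
The remaining quadratic factors as (5k − 4)(k + 4).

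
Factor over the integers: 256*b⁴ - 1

Difference of squares twice: with A = 4*b and B = 1, A⁴ − B⁴ = (A² − B²)(A² + B²), and A² − B² factors again.

(4*b + 1)*(4*b - 1)*(16*b² + 1)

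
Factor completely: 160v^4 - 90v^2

Factor out 10v^2, leaving 16v^2 - 9, which is a difference of two squares.

10v^2(4v + 3)(4v - 3)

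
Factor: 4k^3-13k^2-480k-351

(4k+3)(k+9)(k-13)

Testing divisors of the constant over divisors of the leading coefficient, k = -3/4 is a root, giving the factor (4k+3) and quotient k^2-4k-117.
The remaining quadratic factors as (k+9)(k-13).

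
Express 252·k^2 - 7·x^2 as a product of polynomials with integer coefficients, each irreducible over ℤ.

Every term has a factor of 7. Then 36·k^2 - x^2 = (6·k)² − (x)².

7·(6·k + x)·(6·k - x)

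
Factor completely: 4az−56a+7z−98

(4a+7)(z−14)

Group as (4az−56a) + (7z−98) = 4a(z−14) + 7(z−14).
Both groups share the factor (z−14).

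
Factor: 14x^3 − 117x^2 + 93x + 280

Among the possible rational roots, x = −8/7 is a root, giving the factor (7x + 8) and quotient 2x^2 − 19x + 35.
The remaining quadratic factors as (2x − 5)(x − 7).

(2x − 5)(7x + 8)(x − 7)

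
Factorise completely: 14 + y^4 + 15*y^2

(y^2 + 1)*(y^2 + 14)

Substitute u = y^2 to get a quadratic in u, then factor.
y^2 + 14 is irreducible over ℤ (always positive, so no real roots).
y^2 + 1 is irreducible over ℤ (sum of squares).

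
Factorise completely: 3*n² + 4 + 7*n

(3*n + 4)*(n + 1)

Need a pair with product 3·4 = 12 and sum 7: that's 4 and 3.
Split the middle term: 3*n² + 4*n + 3*n + 4 = n*(3*n + 4) + (3*n + 4).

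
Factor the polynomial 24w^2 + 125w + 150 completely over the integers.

Need a pair with product 24·150 = 3600 and sum 125: that's 80 and 45.
Split the middle term: 24w^2 + 80w + 45w + 150 = 8w(3w + 10) + 15(3w + 10).

(3w + 10)(8w + 15)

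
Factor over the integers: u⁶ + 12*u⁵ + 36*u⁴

Factor out u⁴ first: what remains is u² + 12*u + 36.
Recognize a perfect-square trinomial with the parts 6 and u.

u⁴*(u + 6)²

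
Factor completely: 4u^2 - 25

(2u + 5)(2u - 5)

Need a pair with product 4·(-25) = -100 and sum 0: that's -10 and 10.
Split the middle term: 4u^2 - 10u + 10u - 25 = 2u(2u - 5) + 5(2u - 5).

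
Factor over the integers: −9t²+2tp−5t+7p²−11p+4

−(t−p+1)(9t+7p−4)

Group: −9t(t−p+1) + (−7p+4)(t−p+1); both groups contain (t−p+1).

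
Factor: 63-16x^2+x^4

(x+3)(x-3)(x^2-7)

Substitute u = x^2 to get a quadratic in u, then factor.
x^2-9 is a difference of squares.
x^2-7 is irreducible over ℤ (7 is not a perfect square).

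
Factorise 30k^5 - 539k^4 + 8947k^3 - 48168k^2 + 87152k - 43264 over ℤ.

(5k - 4)(6k - 13)(k - 4)(k^2 - 11k + 208)

Testing divisors of the constant over divisors of the leading coefficient, k = 4/5 is a root, so (5k - 4) divides it; the quotient is 6k^4 - 103k^3 + 1707k^2 - 8268k + 10816.
Then k = 13/6 is a root, so (6k - 13) is a factor; dividing leaves k^3 - 15k^2 + 252k - 832.
Next, k = 4 is a root, so (k - 4) divides it; the quotient is k^2 - 11k + 208.
The quadratic k^2 - 11k + 208 has discriminant -711 < 0 and is irreducible over ℤ.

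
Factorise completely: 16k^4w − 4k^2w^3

4k^2w(2k + w)(2k − w)

Every term has a factor of 4k^2w. Then 4k^2 − w^2 = (2k)² − (w)².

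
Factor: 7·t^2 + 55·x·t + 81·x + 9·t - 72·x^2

-(8·x - 7·t - 9)·(9·x + t)

Group: -8·x·(9·x + t) + (7·t + 9)·(9·x + t); both groups contain (9·x + t).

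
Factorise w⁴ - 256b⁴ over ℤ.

(w - 4b)(w + 4b)(w² + 16b²)

Write as (w²)² − (16b²)², then factor w² - 16b² once more.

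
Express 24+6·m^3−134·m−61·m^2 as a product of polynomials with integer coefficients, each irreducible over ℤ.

By the rational root theorem, m = 1/6 is a root, so (6·m−1) is a factor; dividing leaves m^2−10·m−24.
The remaining quadratic factors as (m+2)(m−12).

(6·m−1)·(m+2)·(m−12)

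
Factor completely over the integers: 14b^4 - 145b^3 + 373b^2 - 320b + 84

(2b - 1)(7b - 6)(b - 2)(b - 7)

Trying the rational-root candidates, b = 7 is a root, so (b - 7) divides it; the quotient is 14b^3 - 47b^2 + 44b - 12.
Continuing, b = 2 is a root, so (b - 2) is a factor; dividing leaves 14b^2 - 19b + 6.
The remaining quadratic factors as (7b - 6)(2b - 1).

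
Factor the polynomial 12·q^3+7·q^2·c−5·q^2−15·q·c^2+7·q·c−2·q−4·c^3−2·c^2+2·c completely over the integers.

Group: 3·q·(4·q^2−3·q·c+q−c^2−c) + (4·c−2)·(4·q^2−3·q·c+q−c^2−c); both groups contain (4·q^2−3·q·c+q−c^2−c), so (3·q+4·c−2) is a factor with cofactor 4·q^2−3·q·c+q−c^2−c.
The cofactor groups again: 4·q^2−3·q·c+q−c^2−c = 4·q·(q−c) + (c+1)·(q−c); both groups contain (q−c), giving (4·q+c+1)·(q−c).

(q−c)·(3·q+4·c−2)·(4·q+c+1)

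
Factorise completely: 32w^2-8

8(2w+1)(2w-1)

Pull out the common factor 8; 4w^2-1 is a difference of squares.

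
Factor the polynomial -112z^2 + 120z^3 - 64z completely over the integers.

Pull out the common factor 8z, then factor the remaining trinomial.

8z(3z - 4)(5z + 2)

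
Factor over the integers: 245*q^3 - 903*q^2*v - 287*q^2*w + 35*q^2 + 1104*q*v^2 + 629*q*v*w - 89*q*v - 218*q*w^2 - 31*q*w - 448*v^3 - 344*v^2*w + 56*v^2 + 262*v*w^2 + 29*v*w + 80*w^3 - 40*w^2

Group: 7*q*(35*q^2 - 89*q*v - 31*q*w + 56*v^2 + 29*v*w - 40*w^2) + (-8*v - 2*w + 1)*(35*q^2 - 89*q*v - 31*q*w + 56*v^2 + 29*v*w - 40*w^2); both groups contain (35*q^2 - 89*q*v - 31*q*w + 56*v^2 + 29*v*w - 40*w^2), so (7*q - 8*v - 2*w + 1) is a factor with cofactor 35*q^2 - 89*q*v - 31*q*w + 56*v^2 + 29*v*w - 40*w^2.
The cofactor groups again: 35*q^2 - 89*q*v - 31*q*w + 56*v^2 + 29*v*w - 40*w^2 = 5*q*(7*q - 8*v + 5*w) + (-7*v - 8*w)*(7*q - 8*v + 5*w); both groups contain (7*q - 8*v + 5*w), giving (5*q - 7*v - 8*w)*(7*q - 8*v + 5*w).

(5*q - 7*v - 8*w)*(7*q - 8*v + 5*w)*(7*q - 8*v - 2*w + 1)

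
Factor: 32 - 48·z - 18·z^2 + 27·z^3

(3·z + 4)·(3·z - 2)·(3·z - 4)

Among the possible rational roots, z = -4/3 is a root, giving the factor (3·z + 4) and quotient 9·z^2 - 18·z + 8.
The remaining quadratic factors as (3·z - 4)(3·z - 2).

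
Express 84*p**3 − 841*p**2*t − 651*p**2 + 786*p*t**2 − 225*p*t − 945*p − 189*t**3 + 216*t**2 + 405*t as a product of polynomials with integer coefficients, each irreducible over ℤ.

Group: 7*p*(12*p**2 − 115*p*t − 93*p + 63*t**2 − 72*t − 135) − 3*t*(12*p**2 − 115*p*t − 93*p + 63*t**2 − 72*t − 135); both groups contain (12*p**2 − 115*p*t − 93*p + 63*t**2 − 72*t − 135), so (7*p − 3*t) is a factor with cofactor 12*p**2 − 115*p*t − 93*p + 63*t**2 − 72*t − 135.
The cofactor groups again: 12*p**2 − 115*p*t − 93*p + 63*t**2 − 72*t − 135 = 12*p*(p − 9*t − 9) + (−7*t + 15)*(p − 9*t − 9); both groups contain (p − 9*t − 9), giving (12*p − 7*t + 15)*(p − 9*t − 9).

(12*p − 7*t + 15)*(7*p − 3*t)*(p − 9*t − 9)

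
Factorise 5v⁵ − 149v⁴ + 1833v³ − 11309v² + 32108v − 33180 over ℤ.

(5v − 14)(v − 10)(v − 3)(v² − 14v + 79)

Trying the rational-root candidates, v = 3 is a root, so (v − 3) is a factor; dividing leaves 5v⁴ − 134v³ + 1431v² − 7016v + 11060.
Next, v = 14/5 is a root, so (5v − 14) divides it; the quotient is v³ − 24v² + 219v − 790.
Then v = 10 is a root, so (v − 10) is a factor; dividing leaves v² − 14v + 79.
The quadratic v² − 14v + 79 has discriminant −120 < 0 and is irreducible over ℤ.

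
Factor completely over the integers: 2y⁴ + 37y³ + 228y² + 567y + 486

Testing divisors of the constant over divisors of the leading coefficient, y = -9/2 is a root, so (2y + 9) divides it; the quotient is y³ + 14y² + 51y + 54.
Next, y = -9 is a root, so (y + 9) is a factor; dividing leaves y² + 5y + 6.
The remaining quadratic factors as (y + 2)(y + 3).

(2y + 9)(y + 2)(y + 3)(y + 9)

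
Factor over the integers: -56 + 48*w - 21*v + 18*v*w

(3*v + 8)*(6*w - 7)

Group as (18*v*w - 21*v) + (48*w - 56) = 3*v*(6*w - 7) + 8*(6*w - 7).
Both groups share the factor (6*w - 7).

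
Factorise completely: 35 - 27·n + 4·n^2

Need a pair with product 4·35 = 140 and sum -27: that's -20 and -7.
Split the middle term: 4·n^2 - 20·n - 7·n + 35 = 4·n·(n - 5) - 7·(n - 5).

(4·n - 7)·(n - 5)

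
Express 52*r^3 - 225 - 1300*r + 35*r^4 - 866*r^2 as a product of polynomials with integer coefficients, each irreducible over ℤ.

(5*r + 1)*(7*r + 9)*(r + 5)*(r - 5)

By the rational root theorem, r = -9/7 is a root, so (7*r + 9) divides it; the quotient is 5*r^3 + r^2 - 125*r - 25.
Next, r = -1/5 is a root, so (5*r + 1) is a factor; dividing leaves r^2 - 25.
The remaining quadratic factors as (r - 5)(r + 5).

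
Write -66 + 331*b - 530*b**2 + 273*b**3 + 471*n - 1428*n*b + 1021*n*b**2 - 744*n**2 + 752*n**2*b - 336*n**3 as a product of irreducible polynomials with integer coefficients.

Group: 4*n*(-84*n**2 - 85*n*b + 45*n - 21*b**2 + 23*b - 6) + (-13*b + 11)*(-84*n**2 - 85*n*b + 45*n - 21*b**2 + 23*b - 6); both groups contain (-84*n**2 - 85*n*b + 45*n - 21*b**2 + 23*b - 6), so (4*n - 13*b + 11) is a factor with cofactor -84*n**2 - 85*n*b + 45*n - 21*b**2 + 23*b - 6.
The cofactor groups again: -84*n**2 - 85*n*b + 45*n - 21*b**2 + 23*b - 6 = -7*n*(12*n + 7*b - 3) + (-3*b + 2)*(12*n + 7*b - 3); both groups contain (12*n + 7*b - 3), giving -(7*n + 3*b - 2)*(12*n + 7*b - 3).

-(4*n - 13*b + 11)*(7*n + 3*b - 2)*(12*n + 7*b - 3)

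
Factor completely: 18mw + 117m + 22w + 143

Group as (18mw + 117m) + (22w + 143) = 9m(2w + 13) + 11(2w + 13).
Both groups share the factor (2w + 13).

(2w + 13)(9m + 11)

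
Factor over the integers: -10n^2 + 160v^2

Factor out 10, leaving 16v^2 - n^2, which is a difference of two squares.

10(4v - n)(4v + n)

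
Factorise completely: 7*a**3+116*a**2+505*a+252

Testing divisors of the constant over divisors of the leading coefficient, a = -4/7 is a root, so (7*a+4) is a factor; dividing leaves a**2+16*a+63.
The remaining quadratic factors as (a+9)(a+7).

(7*a+4)*(a+7)*(a+9)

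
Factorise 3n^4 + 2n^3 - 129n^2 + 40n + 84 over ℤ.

(3n + 2)(n + 7)(n - 1)(n - 6)

By the rational root theorem, n = -7 is a root, giving the factor (n + 7) and quotient 3n^3 - 19n^2 + 4n + 12.
Next, n = 6 is a root, giving the factor (n - 6) and quotient 3n^2 - n - 2.
The remaining quadratic factors as (n - 1)(3n + 2).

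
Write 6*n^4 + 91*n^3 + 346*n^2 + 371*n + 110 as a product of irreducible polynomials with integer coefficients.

By the rational root theorem, n = −1/2 is a root, so (2*n + 1) is a factor; dividing leaves 3*n^3 + 44*n^2 + 151*n + 110.
Next, n = −1 is a root, so (n + 1) is a factor; dividing leaves 3*n^2 + 41*n + 110.
The remaining quadratic factors as (n + 10)(3*n + 11).

(2*n + 1)*(3*n + 11)*(n + 1)*(n + 10)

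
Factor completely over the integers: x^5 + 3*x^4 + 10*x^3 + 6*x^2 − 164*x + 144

By the rational root theorem, x = 2 is a root, so (x − 2) is a factor; dividing leaves x^4 + 5*x^3 + 20*x^2 + 46*x − 72.
Next, x = 1 is a root, so (x − 1) divides it; the quotient is x^3 + 6*x^2 + 26*x + 72.
Next, x = −4 is a root, so (x + 4) divides it; the quotient is x^2 + 2*x + 18.
The quadratic x^2 + 2*x + 18 has discriminant −68 < 0 and is irreducible over ℤ.

(x + 4)*(x − 1)*(x − 2)*(x^2 + 2*x + 18)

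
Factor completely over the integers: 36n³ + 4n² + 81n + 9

(9n + 1)(4n² + 9)

Group as (36n³ + 81n) + (4n² + 9) = 9n(4n² + 9) + (4n² + 9).
Both groups share the factor (4n² + 9).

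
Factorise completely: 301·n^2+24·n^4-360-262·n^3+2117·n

Testing divisors of the constant over divisors of the leading coefficient, n = -9/4 is a root, so (4·n+9) is a factor; dividing leaves 6·n^3-79·n^2+253·n-40.
Next, n = 8 is a root, giving the factor (n-8) and quotient 6·n^2-31·n+5.
The remaining quadratic factors as (n-5)(6·n-1).

(4·n+9)·(6·n-1)·(n-5)·(n-8)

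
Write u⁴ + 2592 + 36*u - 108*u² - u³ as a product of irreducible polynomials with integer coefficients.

(u + 6)*(u + 8)*(u - 6)*(u - 9)

By the rational root theorem, u = -8 is a root, so (u + 8) is a factor; dividing leaves u³ - 9*u² - 36*u + 324.
Next, u = 9 is a root, giving the factor (u - 9) and quotient u² - 36.
The remaining quadratic factors as (u - 6)(u + 6).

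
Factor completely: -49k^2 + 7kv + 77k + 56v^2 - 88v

Group: -7k(7k - 8v) + (-7v + 11)(7k - 8v); both groups contain (7k - 8v).

-(7k + 7v - 11)(7k - 8v)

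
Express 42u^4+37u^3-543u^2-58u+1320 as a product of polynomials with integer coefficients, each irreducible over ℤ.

By the rational root theorem, u = 5/2 is a root, so (2u-5) divides it; the quotient is 21u^3+71u^2-94u-264.
Then u = -11/3 is a root, so (3u+11) is a factor; dividing leaves 7u^2-2u-24.
The remaining quadratic factors as (7u+12)(u-2).

(2u-5)(3u+11)(7u+12)(u-2)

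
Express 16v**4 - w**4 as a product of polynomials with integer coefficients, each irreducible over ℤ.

(2v + w)(2v - w)(4v**2 + w**2)

Difference of squares twice: with A = 2v and B = w, A⁴ − B⁴ = (A² − B²)(A² + B²), and A² − B² factors again.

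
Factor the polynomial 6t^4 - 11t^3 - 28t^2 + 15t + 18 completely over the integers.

(2t + 3)(3t + 2)(t - 1)(t - 3)

By the rational root theorem, t = 1 is a root, giving the factor (t - 1) and quotient 6t^3 - 5t^2 - 33t - 18.
Continuing, t = -3/2 is a root, giving the factor (2t + 3) and quotient 3t^2 - 7t - 6.
The remaining quadratic factors as (3t + 2)(t - 3).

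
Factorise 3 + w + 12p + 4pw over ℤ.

(4p + 1)(w + 3)

Group as (4pw + 12p) + (w + 3) = 4p(w + 3) + (w + 3).
Both groups share the factor (w + 3).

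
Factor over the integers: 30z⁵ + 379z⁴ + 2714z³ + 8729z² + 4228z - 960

(5z + 4)(6z - 1)(z + 5)(z² + 7z + 48)

Among the possible rational roots, z = 1/6 is a root, so (6z - 1) divides it; the quotient is 5z⁴ + 64z³ + 463z² + 1532z + 960.
Continuing, z = -5 is a root, giving the factor (z + 5) and quotient 5z³ + 39z² + 268z + 192.
Continuing, z = -4/5 is a root, giving the factor (5z + 4) and quotient z² + 7z + 48.
The quadratic z² + 7z + 48 has discriminant -143 < 0 and is irreducible over ℤ.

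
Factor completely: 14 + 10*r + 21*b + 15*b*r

Group as (15*b*r + 21*b) + (10*r + 14) = 3*b*(5*r + 7) + 2*(5*r + 7).
Both groups share the factor (5*r + 7).

(3*b + 2)*(5*r + 7)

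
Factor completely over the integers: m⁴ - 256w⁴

(m)⁴ − (4w)⁴ = ((m)² − (4w)²)((m)² + (4w)²); the first factor splits again, the second (m² + 16w²) is irreducible.

(m + 4w)(m - 4w)(m² + 16w²)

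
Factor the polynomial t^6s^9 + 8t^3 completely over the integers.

t^3(ts^3 + 2)(t^2s^6 − 2ts^3 + 4)

Factor out t^3 first: what remains is t^3s^9 + 8.
Recognize a sum of cubes with the parts 2 and ts^3.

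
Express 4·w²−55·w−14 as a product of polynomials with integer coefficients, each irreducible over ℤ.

(4·w+1)·(w−14)

Need a pair with product 4·(−14) = −56 and sum −55: that's −56 and 1.
Split the middle term: 4·w²−56·w + w−14 = 4·w·(w−14) + (w−14).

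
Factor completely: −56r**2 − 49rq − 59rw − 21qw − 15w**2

Group: −8r(7r + 3w) + (−7q − 5w)(7r + 3w); both groups contain (7r + 3w).

−(8r + 7q + 5w)(7r + 3w)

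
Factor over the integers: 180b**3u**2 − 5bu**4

Pull out the common factor 5bu**2; 36b**2 − u**2 is a difference of squares.

5bu**2(6b + u)(6b − u)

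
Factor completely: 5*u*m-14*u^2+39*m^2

-(7*u-13*m)*(2*u+3*m)

Group: -7*u*(2*u+3*m) + 13*m*(2*u+3*m); both groups contain (2*u+3*m).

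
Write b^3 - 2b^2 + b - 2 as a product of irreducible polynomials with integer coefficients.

Group as (b^3 + b) + (-2b^2 - 2) = b(b^2 + 1) - 2(b^2 + 1).
Both groups share the factor (b^2 + 1).

(b - 2)(b^2 + 1)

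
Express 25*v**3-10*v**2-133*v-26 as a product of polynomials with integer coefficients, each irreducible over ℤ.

(5*v+1)*(5*v-13)*(v+2)

Among the possible rational roots, v = 13/5 is a root, giving the factor (5*v-13) and quotient 5*v**2+11*v+2.
The remaining quadratic factors as (5*v+1)(v+2).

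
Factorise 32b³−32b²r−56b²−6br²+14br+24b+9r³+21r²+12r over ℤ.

Group: 2b(16b²−24br−28b+9r²+21r+12) + r(16b²−24br−28b+9r²+21r+12); both groups contain (16b²−24br−28b+9r²+21r+12), so (2b+r) is a factor with cofactor 16b²−24br−28b+9r²+21r+12.
The cofactor groups again: 16b²−24br−28b+9r²+21r+12 = 4b(4b−3r−4) + (−3r−3)(4b−3r−4); both groups contain (4b−3r−4), giving (4b−3r−3)(4b−3r−4).

(2b+r)(4b−3r−3)(4b−3r−4)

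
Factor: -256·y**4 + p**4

(p + 4·y)·(p - 4·y)·(p**2 + 16·y**2)

(p)⁴ − (4·y)⁴ = ((p)² − (4·y)²)((p)² + (4·y)²); the first factor splits again, the second (p**2 + 16·y**2) is irreducible.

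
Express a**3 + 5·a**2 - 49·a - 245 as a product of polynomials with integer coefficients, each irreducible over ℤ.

Among the possible rational roots, a = -7 is a root, so (a + 7) is a factor; dividing leaves a**2 - 2·a - 35.
The remaining quadratic factors as (a - 7)(a + 5).

(a + 5)·(a + 7)·(a - 7)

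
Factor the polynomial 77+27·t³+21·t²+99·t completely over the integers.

Group as (27·t³+99·t) + (21·t²+77) = 9·t·(3·t²+11) + 7·(3·t²+11).
Both groups share the factor (3·t²+11).

(9·t+7)·(3·t²+11)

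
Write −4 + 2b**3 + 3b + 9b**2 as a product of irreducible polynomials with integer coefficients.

By the rational root theorem, b = −1 is a root, so (b + 1) is a factor; dividing leaves 2b**2 + 7b − 4.
The remaining quadratic factors as (2b − 1)(b + 4).

(2b − 1)(b + 1)(b + 4)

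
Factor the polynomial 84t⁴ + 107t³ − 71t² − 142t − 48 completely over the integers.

(3t + 2)(4t + 3)(7t − 8)(t + 1)

Among the possible rational roots, t = −3/4 is a root, so (4t + 3) divides it; the quotient is 21t³ + 11t² − 26t − 16.
Then t = −2/3 is a root, so (3t + 2) is a factor; dividing leaves 7t² − t − 8.
The remaining quadratic factors as (7t − 8)(t + 1).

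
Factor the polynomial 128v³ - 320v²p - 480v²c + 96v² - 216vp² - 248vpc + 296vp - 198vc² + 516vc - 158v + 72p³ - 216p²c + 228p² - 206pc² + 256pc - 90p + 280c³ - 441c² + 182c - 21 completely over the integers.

Group: 8v(16v² - 36vp - 74vc + 26v - 36p² - 18pc + 12p + 40c² - 23c + 3) + (-2p + 7c - 7)(16v² - 36vp - 74vc + 26v - 36p² - 18pc + 12p + 40c² - 23c + 3); both groups contain (16v² - 36vp - 74vc + 26v - 36p² - 18pc + 12p + 40c² - 23c + 3), so (8v - 2p + 7c - 7) is a factor with cofactor 16v² - 36vp - 74vc + 26v - 36p² - 18pc + 12p + 40c² - 23c + 3.
The cofactor groups again: 16v² - 36vp - 74vc + 26v - 36p² - 18pc + 12p + 40c² - 23c + 3 = 2v(8v + 6p - 5c + 1) + (-6p - 8c + 3)(8v + 6p - 5c + 1); both groups contain (8v + 6p - 5c + 1), giving (2v - 6p - 8c + 3)(8v + 6p - 5c + 1).

(8v + 6p - 5c + 1)(2v - 6p - 8c + 3)(8v - 2p + 7c - 7)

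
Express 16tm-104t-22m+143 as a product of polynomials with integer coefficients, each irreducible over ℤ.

(2m-13)(8t-11)

Group as (16tm-104t) + (-22m+143) = 8t(2m-13) - 11(2m-13).
Both groups share the factor (2m-13).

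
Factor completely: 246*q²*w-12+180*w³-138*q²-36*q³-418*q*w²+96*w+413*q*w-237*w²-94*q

Group: 2*q*(-18*q²+42*q*w-15*q-20*w²+13*w-2) + (-9*w+6)*(-18*q²+42*q*w-15*q-20*w²+13*w-2); both groups contain (-18*q²+42*q*w-15*q-20*w²+13*w-2), so (2*q-9*w+6) is a factor with cofactor -18*q²+42*q*w-15*q-20*w²+13*w-2.
The cofactor groups again: -18*q²+42*q*w-15*q-20*w²+13*w-2 = -6*q*(3*q-5*w+2) + (4*w-1)*(3*q-5*w+2); both groups contain (3*q-5*w+2), giving -(6*q-4*w+1)*(3*q-5*w+2).

-(2*q-9*w+6)*(3*q-5*w+2)*(6*q-4*w+1)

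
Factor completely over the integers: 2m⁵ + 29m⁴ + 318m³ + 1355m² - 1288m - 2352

(2m - 3)(m + 1)(m + 7)(m² + 8m + 112)

By the rational root theorem, m = -1 is a root, so (m + 1) divides it; the quotient is 2m⁴ + 27m³ + 291m² + 1064m - 2352.
Then m = 3/2 is a root, so (2m - 3) is a factor; dividing leaves m³ + 15m² + 168m + 784.
Continuing, m = -7 is a root, so (m + 7) divides it; the quotient is m² + 8m + 112.
The quadratic m² + 8m + 112 has discriminant -384 < 0 and is irreducible over ℤ.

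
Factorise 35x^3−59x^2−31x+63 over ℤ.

By the rational root theorem, x = 7/5 is a root, so (5x−7) is a factor; dividing leaves 7x^2−2x−9.
The remaining quadratic factors as (7x−9)(x+1).

(5x−7)(7x−9)(x+1)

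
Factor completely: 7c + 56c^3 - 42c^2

7c(2c - 1)(4c - 1)

Pull out the common factor 7c, then factor the remaining trinomial.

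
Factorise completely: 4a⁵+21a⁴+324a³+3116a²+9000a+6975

Among the possible rational roots, a = -3 is a root, giving the factor (a+3) and quotient 4a⁴+9a³+297a²+2225a+2325.
Next, a = -5 is a root, so (a+5) divides it; the quotient is 4a³-11a²+352a+465.
Next, a = -5/4 is a root, so (4a+5) is a factor; dividing leaves a²-4a+93.
The quadratic a²-4a+93 has discriminant -356 < 0 and is irreducible over ℤ.

(4a+5)(a+3)(a+5)(a²-4a+93)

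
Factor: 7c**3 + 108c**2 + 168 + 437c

(7c + 3)(c + 7)(c + 8)

Testing divisors of the constant over divisors of the leading coefficient, c = -3/7 is a root, so (7c + 3) is a factor; dividing leaves c**2 + 15c + 56.
The remaining quadratic factors as (c + 8)(c + 7).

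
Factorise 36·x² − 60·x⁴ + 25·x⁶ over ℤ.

x²·(5·x² − 6)²

Pull out the common factor x², leaving 25·x⁴ − 60·x² + 36.
Recognize a perfect-square trinomial with the parts 5·x² and 6.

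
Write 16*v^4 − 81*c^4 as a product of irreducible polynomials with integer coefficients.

Write as (4*v^2)² − (9*c^2)², then factor 4*v^2 − 9*c^2 once more.

(2*v − 3*c)*(2*v + 3*c)*(4*v^2 + 9*c^2)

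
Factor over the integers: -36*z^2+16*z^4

4*z^2*(2*z+3)*(2*z-3)

Every term has a factor of 4*z^2. Then 4*z^2-9 = (2*z)² − (3)².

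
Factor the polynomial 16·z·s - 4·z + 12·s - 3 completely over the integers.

(4·s - 1)·(4·z + 3)

Group as (16·z·s - 4·z) + (12·s - 3) = 4·z·(4·s - 1) + 3·(4·s - 1).
Both groups share the factor (4·s - 1).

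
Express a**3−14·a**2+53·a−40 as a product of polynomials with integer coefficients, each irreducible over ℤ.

(a−1)·(a−5)·(a−8)

Testing divisors of the constant over divisors of the leading coefficient, a = 5 is a root, so (a−5) divides it; the quotient is a**2−9·a+8.
The remaining quadratic factors as (a−8)(a−1).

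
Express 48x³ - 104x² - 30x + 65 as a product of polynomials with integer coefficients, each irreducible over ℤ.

Group as (48x³ - 30x) + (-104x² + 65) = 6x(8x² - 5) - 13(8x² - 5).
Both groups share the factor (8x² - 5).

(6x - 13)(8x² - 5)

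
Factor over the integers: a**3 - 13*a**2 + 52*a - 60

(a - 2)*(a - 5)*(a - 6)

Testing divisors of the constant over divisors of the leading coefficient, a = 2 is a root, giving the factor (a - 2) and quotient a**2 - 11*a + 30.
The remaining quadratic factors as (a - 6)(a - 5).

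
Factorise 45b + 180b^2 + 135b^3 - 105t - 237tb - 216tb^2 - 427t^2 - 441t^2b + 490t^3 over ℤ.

Group: 14t(35t^2 + 6tb + 7t - 9b^2 - 3b) + (-15b - 15)(35t^2 + 6tb + 7t - 9b^2 - 3b); both groups contain (35t^2 + 6tb + 7t - 9b^2 - 3b), so (14t - 15b - 15) is a factor with cofactor 35t^2 + 6tb + 7t - 9b^2 - 3b.
The cofactor groups again: 35t^2 + 6tb + 7t - 9b^2 - 3b = 5t(7t - 3b) + (3b + 1)(7t - 3b); both groups contain (7t - 3b), giving (5t + 3b + 1)(7t - 3b).

(14t - 15b - 15)(7t - 3b)(5t + 3b + 1)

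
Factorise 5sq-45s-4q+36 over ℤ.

(5s-4)(q-9)

Group as (5sq-45s) + (-4q+36) = 5s(q-9) - 4(q-9).
Both groups share the factor (q-9).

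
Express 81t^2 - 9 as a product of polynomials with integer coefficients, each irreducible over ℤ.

Every term has a factor of 9. Then 9t^2 - 1 = (3t)² − (1)².

9(3t + 1)(3t - 1)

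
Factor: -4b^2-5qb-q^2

Group: -q(q+b) - 4b(q+b); both groups contain (q+b).

-(q+4b)(q+b)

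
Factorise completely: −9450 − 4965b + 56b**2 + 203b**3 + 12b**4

Testing divisors of the constant over divisors of the leading coefficient, b = 5 is a root, so (b − 5) is a factor; dividing leaves 12b**3 + 263b**2 + 1371b + 1890.
Then b = −9/4 is a root, so (4b + 9) is a factor; dividing leaves 3b**2 + 59b + 210.
The remaining quadratic factors as (b + 15)(3b + 14).

(3b + 14)(4b + 9)(b + 15)(b − 5)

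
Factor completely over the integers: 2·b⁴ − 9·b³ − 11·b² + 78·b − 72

Among the possible rational roots, b = 4 is a root, so (b − 4) divides it; the quotient is 2·b³ − b² − 15·b + 18.
Continuing, b = 2 is a root, so (b − 2) is a factor; dividing leaves 2·b² + 3·b − 9.
The remaining quadratic factors as (b + 3)(2·b − 3).

(2·b − 3)·(b + 3)·(b − 2)·(b − 4)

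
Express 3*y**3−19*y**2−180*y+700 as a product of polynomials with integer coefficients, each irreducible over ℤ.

Among the possible rational roots, y = 10 is a root, so (y−10) divides it; the quotient is 3*y**2+11*y−70.
The remaining quadratic factors as (3*y−10)(y+7).

(3*y−10)*(y+7)*(y−10)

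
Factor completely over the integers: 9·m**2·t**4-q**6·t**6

-t**4·(q**3·t-3·m)·(q**3·t+3·m)

Factor out t**4 first: what remains is -q**6·t**2+9·m**2.
Recognize a difference of squares with the parts 3·m and q**3·t.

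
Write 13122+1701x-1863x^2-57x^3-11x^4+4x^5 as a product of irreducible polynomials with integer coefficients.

Among the possible rational roots, x = 9 is a root, so (x-9) divides it; the quotient is 4x^4+25x^3+168x^2-351x-1458.
Continuing, x = 3 is a root, so (x-3) is a factor; dividing leaves 4x^3+37x^2+279x+486.
Next, x = -9/4 is a root, so (4x+9) divides it; the quotient is x^2+7x+54.
The quadratic x^2+7x+54 has discriminant -167 < 0 and is irreducible over ℤ.

(4x+9)(x-3)(x-9)(x^2+7x+54)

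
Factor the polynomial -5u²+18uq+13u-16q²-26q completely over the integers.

Group: -5u(u-2q) + (8q+13)(u-2q); both groups contain (u-2q).

-(u-2q)(5u-8q-13)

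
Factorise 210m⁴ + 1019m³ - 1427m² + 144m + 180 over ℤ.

(5m - 3)(6m - 5)(7m + 2)(m + 6)

Testing divisors of the constant over divisors of the leading coefficient, m = -6 is a root, giving the factor (m + 6) and quotient 210m³ - 241m² + 19m + 30.
Next, m = 5/6 is a root, so (6m - 5) is a factor; dividing leaves 35m² - 11m - 6.
The remaining quadratic factors as (5m - 3)(7m + 2).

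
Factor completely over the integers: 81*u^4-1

Write as (9*u^2)² − (1)², then factor 9*u^2-1 once more.

(3*u+1)*(3*u-1)*(9*u^2+1)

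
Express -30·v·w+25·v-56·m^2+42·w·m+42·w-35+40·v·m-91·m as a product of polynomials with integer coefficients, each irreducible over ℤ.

-(5·v-7·m-7)·(6·w-8·m-5)

Group: -6·w·(5·v-7·m-7) + (8·m+5)·(5·v-7·m-7); both groups contain (5·v-7·m-7).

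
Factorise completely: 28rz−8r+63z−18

Group as (28rz−8r) + (63z−18) = 4r(7z−2) + 9(7z−2).
Both groups share the factor (7z−2).

(4r+9)(7z−2)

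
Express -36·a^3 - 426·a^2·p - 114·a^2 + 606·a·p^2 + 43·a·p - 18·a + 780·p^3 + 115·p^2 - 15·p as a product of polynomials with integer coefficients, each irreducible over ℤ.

Group: a·(-36·a^2 + 42·a·p - 6·a + 60·p^2 - 5·p) + (13·p + 3)·(-36·a^2 + 42·a·p - 6·a + 60·p^2 - 5·p); both groups contain (-36·a^2 + 42·a·p - 6·a + 60·p^2 - 5·p), so (a + 13·p + 3) is a factor with cofactor -36·a^2 + 42·a·p - 6·a + 60·p^2 - 5·p.
The cofactor groups again: -36·a^2 + 42·a·p - 6·a + 60·p^2 - 5·p = -6·a·(6·a - 12·p + 1) - 5·p·(6·a - 12·p + 1); both groups contain (6·a - 12·p + 1), giving -(6·a + 5·p)·(6·a - 12·p + 1).

-(6·a + 5·p)·(6·a - 12·p + 1)·(a + 13·p + 3)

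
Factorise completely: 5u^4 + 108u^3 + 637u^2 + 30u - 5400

Among the possible rational roots, u = 12/5 is a root, giving the factor (5u - 12) and quotient u^3 + 24u^2 + 185u + 450.
Next, u = -10 is a root, so (u + 10) is a factor; dividing leaves u^2 + 14u + 45.
The remaining quadratic factors as (u + 9)(u + 5).

(5u - 12)(u + 10)(u + 5)(u + 9)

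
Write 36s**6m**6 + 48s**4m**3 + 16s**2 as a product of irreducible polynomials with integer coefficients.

4s**2(3s**2m**3 + 2)**2

Every term has a factor of 4s**2; factoring it out leaves 9s**4m**6 + 12s**2m**3 + 4.
Recognize a perfect-square trinomial with the parts 3s**2m**3 and 2.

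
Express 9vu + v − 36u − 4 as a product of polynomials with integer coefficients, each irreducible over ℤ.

(9u + 1)(v − 4)

Group as (9vu + v) + (−36u − 4) = v(9u + 1) − 4(9u + 1).
Both groups share the factor (9u + 1).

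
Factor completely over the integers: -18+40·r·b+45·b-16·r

Group as (40·r·b-16·r) + (45·b-18) = 8·r·(5·b-2) + 9·(5·b-2).
Both groups share the factor (5·b-2).

(5·b-2)·(8·r+9)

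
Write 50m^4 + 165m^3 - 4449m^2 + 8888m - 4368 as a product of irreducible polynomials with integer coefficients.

By the rational root theorem, m = 13/2 is a root, so (2m - 13) is a factor; dividing leaves 25m^3 + 245m^2 - 632m + 336.
Next, m = 4/5 is a root, giving the factor (5m - 4) and quotient 5m^2 + 53m - 84.
The remaining quadratic factors as (m + 12)(5m - 7).

(2m - 13)(5m - 4)(5m - 7)(m + 12)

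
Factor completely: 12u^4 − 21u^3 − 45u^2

Pull out the common factor 3u^2, then factor the remaining trinomial.

3u^2(4u + 5)(u − 3)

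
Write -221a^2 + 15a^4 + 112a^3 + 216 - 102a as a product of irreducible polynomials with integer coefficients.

By the rational root theorem, a = 6/5 is a root, giving the factor (5a - 6) and quotient 3a^3 + 26a^2 - 13a - 36.
Next, a = 4/3 is a root, so (3a - 4) divides it; the quotient is a^2 + 10a + 9.
The remaining quadratic factors as (a + 1)(a + 9).

(3a - 4)(5a - 6)(a + 1)(a + 9)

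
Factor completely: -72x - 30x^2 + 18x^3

6x(3x + 4)(x - 3)

Pull out the common factor 6x, then factor the remaining trinomial.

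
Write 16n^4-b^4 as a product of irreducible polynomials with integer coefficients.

(2n-b)(2n+b)(4n^2+b^2)

Difference of squares twice: with A = 2n and B = b, A⁴ − B⁴ = (A² − B²)(A² + B²), and A² − B² factors again.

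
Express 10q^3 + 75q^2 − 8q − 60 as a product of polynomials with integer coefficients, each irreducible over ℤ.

(2q + 15)(5q^2 − 4)

Group as (10q^3 − 8q) + (75q^2 − 60) = 2q(5q^2 − 4) + 15(5q^2 − 4).
Both groups share the factor (5q^2 − 4).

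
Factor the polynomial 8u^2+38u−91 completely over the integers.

Need a pair with product 8·(−91) = −728 and sum 38: that's 52 and −14.
Split the middle term: 8u^2+52u − 14u−91 = 4u(2u+13) − 7(2u+13).

(2u+13)(4u−7)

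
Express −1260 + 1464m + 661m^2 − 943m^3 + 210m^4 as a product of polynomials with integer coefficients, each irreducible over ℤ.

By the rational root theorem, m = 7/3 is a root, so (3m − 7) is a factor; dividing leaves 70m^3 − 151m^2 − 132m + 180.
Next, m = 5/2 is a root, giving the factor (2m − 5) and quotient 35m^2 + 12m − 36.
The remaining quadratic factors as (7m − 6)(5m + 6).

(2m − 5)(3m − 7)(5m + 6)(7m − 6)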